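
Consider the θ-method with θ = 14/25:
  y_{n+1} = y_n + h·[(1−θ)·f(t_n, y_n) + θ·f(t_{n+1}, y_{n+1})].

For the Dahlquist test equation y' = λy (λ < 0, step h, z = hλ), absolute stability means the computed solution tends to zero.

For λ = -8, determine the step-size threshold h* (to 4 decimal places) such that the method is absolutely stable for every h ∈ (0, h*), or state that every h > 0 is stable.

(−∞, 0) — no finite endpoint. Any h>0 works for λ=-8.

On y'=λy, z=hλ:
  y_{n+1} = y_n + z·[11/25·y_n + 14/25·y_{n+1}] ⇒ (1 − 14/25z)y_{n+1} = (1 + 11/25z)y_n
  R(z) = (1 + 11/25z)/(1 − 14/25z).

Boundary: |R(x)|=1, x<0.
x=-1.4: |R|=0.2152
x=-2: |R|=0.0566
x=-10: |R|=0.5152
x=-100: |R|=0.7544
θ=14/25≥1/2 ⇒ |1+11/25x|<|1−14/25x| ∀x<0 ⇒ stable on all of ℝ⁻.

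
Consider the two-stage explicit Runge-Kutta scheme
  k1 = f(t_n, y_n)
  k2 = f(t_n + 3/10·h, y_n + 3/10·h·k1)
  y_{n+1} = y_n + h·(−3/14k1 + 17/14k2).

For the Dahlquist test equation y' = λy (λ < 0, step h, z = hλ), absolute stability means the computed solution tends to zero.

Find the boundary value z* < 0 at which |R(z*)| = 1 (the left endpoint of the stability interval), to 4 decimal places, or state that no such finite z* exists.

left endpoint -2.7451.

Set f=λy, z=hλ:
  k1=λy_n ⇒ h·k1=z·y_n;  k2=λ(1+3/10z)y_n ⇒ h·k2=z(1+3/10z)y_n
  y_{n+1}/y_n = 1 − 3/14z + 17/14z(1+3/10z) = 1 + z + 51/140z²
  R(z) = 1 + z + 51/140z².

Find x<0 with |R(x)|<1.
x=-1.6: |R|=0.3326
R=1: x+51/140x²=0 ⇒ x=−140/51=-2.7451; min R=1−1/(4·51/140)=0.3137>−1
Confirm numerically:
  x=-2.539: |R|=0.80938 <1
  x=-1.888: |R|=0.41051 <1
  x=-1.879: |R|=0.40716 <1
  x=-1.768: |R|=0.37069 <1
  x=-3.252: |R|=1.60051 >1
  x=-3.086: |R|=1.38324 >1
Interval (-2.7451, 0).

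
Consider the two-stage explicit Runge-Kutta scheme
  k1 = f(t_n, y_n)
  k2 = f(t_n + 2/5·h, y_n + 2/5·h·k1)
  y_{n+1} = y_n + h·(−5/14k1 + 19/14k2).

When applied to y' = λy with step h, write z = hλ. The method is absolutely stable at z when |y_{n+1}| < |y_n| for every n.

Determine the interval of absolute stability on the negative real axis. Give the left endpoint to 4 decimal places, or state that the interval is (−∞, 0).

Set f=λy, z=hλ:
  k1=λy_n ⇒ h·k1=z·y_n;  k2=λ(1+2/5z)y_n ⇒ h·k2=z(1+2/5z)y_n
  y_{n+1}/y_n = 1 − 5/14z + 19/14z(1+2/5z) = 1 + z + 19/35z²
  R(z) = 1 + z + 19/35z².

Need |R(x)|<1, x<0.
x=-1.02: |R|=0.5448
R=1: x+19/35x²=0 ⇒ x=−35/19=-1.8421; min R=1−1/(4·19/35)=0.5395>−1
Confirm numerically:
  x=-1.795: |R|=0.95410 <1
  x=-1.500: |R|=0.72143 <1
  x=-1.004: |R|=0.54321 <1
  x=-2.225: |R|=1.46248 >1
  x=-1.952: |R|=1.11645 >1
Stable set (-1.8421, 0).

(-1.8421, 0).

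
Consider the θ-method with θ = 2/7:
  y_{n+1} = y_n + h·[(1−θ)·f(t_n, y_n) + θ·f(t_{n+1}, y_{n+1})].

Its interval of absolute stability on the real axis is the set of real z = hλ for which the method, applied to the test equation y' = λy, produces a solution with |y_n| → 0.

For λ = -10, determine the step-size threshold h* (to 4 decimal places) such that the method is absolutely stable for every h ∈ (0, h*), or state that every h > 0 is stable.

(-4.6667,0); λ=-10 ⇒ h* = (14/3)/10 = 0.4667.

Test eqn y'=λy, z=hλ:
  y_{n+1} = y_n + z·[5/7·y_n + 2/7·y_{n+1}] ⇒ (1 − 2/7z)y_{n+1} = (1 + 5/7z)y_n
  Hence R(z) = (1 + 5/7z)/(1 − 2/7z).

Need |R(x)|<1, x<0.
x=-1.3: |R|=0.0521
R=−1: 1+5/7x = −1+2/7x ⇒ -3/7x=2 ⇒ x=2/(-3/7)=-4.6667
Confirm numerically:
  x=-3.331: |R|=0.70670 <1
  x=-2.884: |R|=0.58114 <1
  x=-2.393: |R|=0.42126 <1
  x=-2.186: |R|=0.34559 <1
  x=-5.088: |R|=1.07359 >1
  x=-5.040: |R|=1.06557 >1
  x=-4.757: |R|=1.01641 >1
So |R|<1 on (-4.6667, 0).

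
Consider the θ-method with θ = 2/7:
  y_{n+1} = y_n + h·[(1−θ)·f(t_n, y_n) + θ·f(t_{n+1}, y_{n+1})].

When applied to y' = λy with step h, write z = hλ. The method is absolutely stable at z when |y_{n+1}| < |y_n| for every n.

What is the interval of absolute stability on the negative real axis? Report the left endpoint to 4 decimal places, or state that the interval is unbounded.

z∈(-4.6667,0).

On y'=λy, z=hλ:
  y_{n+1} = y_n + z·[5/7·y_n + 2/7·y_{n+1}] ⇒ (1 − 2/7z)y_{n+1} = (1 + 5/7z)y_n
  Hence R(z) = (1 + 5/7z)/(1 − 2/7z).

Find x<0 with |R(x)|<1.
x=-1.4: |R|=0.0000
R=−1: 1+5/7x = −1+2/7x ⇒ -3/7x=2 ⇒ x=2/(-3/7)=-4.6667
Confirm numerically:
  x=-4.135: |R|=0.89555 <1
  x=-3.484: |R|=0.74599 <1
  x=-3.408: |R|=0.72669 <1
  x=-5.021: |R|=1.06238 >1
  x=-4.751: |R|=1.01533 >1
Stable set (-4.6667, 0).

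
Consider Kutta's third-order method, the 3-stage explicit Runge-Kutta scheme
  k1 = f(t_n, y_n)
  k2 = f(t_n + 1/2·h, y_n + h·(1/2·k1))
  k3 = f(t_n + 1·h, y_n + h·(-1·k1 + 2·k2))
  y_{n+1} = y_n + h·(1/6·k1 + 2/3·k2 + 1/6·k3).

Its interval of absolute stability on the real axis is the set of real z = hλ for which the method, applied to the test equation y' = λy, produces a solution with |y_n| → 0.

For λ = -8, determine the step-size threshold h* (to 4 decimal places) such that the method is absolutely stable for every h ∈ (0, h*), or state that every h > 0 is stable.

(-2.5127,0); λ=-8 ⇒ h* = 0.3141.

Test eqn y'=λy, z=hλ:
  order 3, 3-stage ⇒ R(z)=1+z+z^2/2+z^3/6
  (e.g. R(-0.42)=0.65585, |R|=0.65585)

Solve |R(x)|<1 on ℝ⁻.
x=-0.42: |R|=0.6559
|R(-2.17)|=0.5186 |R(-0.85)|=0.4089 |R(-0.66)|=0.5099
Bisect:
  x_lo=-3.0890 |R|=2.2307  x_hi=-0.0789 |R|=0.9242
  mid=-1.58395 |R|=0.00817 →hi
  mid=-2.33650 |R|=0.73280 →hi
  mid=-2.71278 |R|=1.36049 →lo
  mid=-2.52464 |R|=1.01966 →lo
  mid=-2.43057 |R|=0.86990 →hi
  mid=-2.47760 |R|=0.94315 →hi
  mid=-2.50112 |R|=0.98099 →hi
  mid=-2.51288 |R|=1.00022 →lo
  mid=-2.50700 |R|=0.99058 →hi
  mid=-2.50994 |R|=0.99539 →hi
  ...
  [-2.51288,-2.51270] ⇒ x*=-2.5127
Stable set (-2.5127, 0).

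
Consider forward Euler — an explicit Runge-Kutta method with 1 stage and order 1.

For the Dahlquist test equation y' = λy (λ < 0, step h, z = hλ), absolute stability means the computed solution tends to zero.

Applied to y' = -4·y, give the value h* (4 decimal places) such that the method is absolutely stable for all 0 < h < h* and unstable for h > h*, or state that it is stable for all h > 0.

(-2.0000,0); λ=-4 ⇒ h* = 0.5000.

Test eqn y'=λy, z=hλ:
  order 1, 1-stage ⇒ R(z)=1+z
  (e.g. R(-1.5)=-0.50000, |R|=0.50000)

Need |R(x)|<1, x<0.
x=-1.5: |R|=0.5000
|R(-2.3)|=1.3000 |R(-1.94)|=0.9400 |R(-1.03)|=0.0300
Bisect:
  x_lo=-2.7522 |R|=1.7522  x_hi=-0.1754 |R|=0.8246
  mid=-1.46377 |R|=0.46377 →hi
  mid=-2.10798 |R|=1.10798 →lo
  mid=-1.78587 |R|=0.78587 →hi
  mid=-1.94693 |R|=0.94693 →hi
  mid=-2.02745 |R|=1.02745 →lo
  mid=-1.98719 |R|=0.98719 →hi
  mid=-2.00732 |R|=1.00732 →lo
  ...
  [-2.00009,-1.99993] ⇒ x*=-2.0000
Stable set (-2.0000, 0).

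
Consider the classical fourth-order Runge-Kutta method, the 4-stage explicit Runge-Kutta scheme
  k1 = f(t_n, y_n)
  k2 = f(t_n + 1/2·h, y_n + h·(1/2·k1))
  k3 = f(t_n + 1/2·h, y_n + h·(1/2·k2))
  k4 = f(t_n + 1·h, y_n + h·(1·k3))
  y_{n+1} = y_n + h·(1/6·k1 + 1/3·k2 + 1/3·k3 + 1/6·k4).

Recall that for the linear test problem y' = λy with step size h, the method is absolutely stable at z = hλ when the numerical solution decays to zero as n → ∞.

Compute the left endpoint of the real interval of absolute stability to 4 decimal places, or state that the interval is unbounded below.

Set f=λy, z=hλ:
  order 4, 4-stage ⇒ R(z)=1+z+z^2/2+z^3/6+z^4/24
  (e.g. R(-0.37)=0.69079, |R|=0.69079)

Need |R(x)|<1, x<0.
x=-0.37: |R|=0.6908
|R(-1.87)|=0.2981 |R(-1.31)|=0.2961 |R(-0.67)|=0.5127
Bisect:
  x_lo=-3.4329 |R|=2.5037  x_hi=-0.3678 |R|=0.6923
  mid=-1.90036 |R|=0.30492 →hi
  mid=-2.66664 |R|=0.83536 →hi
  mid=-3.04979 |R|=1.47771 →lo
  mid=-2.85821 |R|=1.11562 →lo
  mid=-2.76243 |R|=0.96607 →hi
  mid=-2.81032 |R|=1.03839 →lo
  mid=-2.78637 |R|=1.00163 →lo
  mid=-2.77440 |R|=0.98370 →hi
  mid=-2.78039 |R|=0.99263 →hi
  ...
  [-2.78544,-2.78525] ⇒ x*=-2.7853
Interval (-2.7853, 0).

left endpoint -2.7853.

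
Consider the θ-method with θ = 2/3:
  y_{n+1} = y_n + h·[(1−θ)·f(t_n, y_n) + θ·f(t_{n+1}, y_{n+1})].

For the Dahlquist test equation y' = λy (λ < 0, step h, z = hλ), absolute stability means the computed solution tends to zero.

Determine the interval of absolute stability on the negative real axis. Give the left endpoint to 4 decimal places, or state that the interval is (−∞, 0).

(−∞, 0) — no finite endpoint.

With y'=λy (z=hλ):
  y_{n+1} = y_n + z·[1/3·y_n + 2/3·y_{n+1}] ⇒ (1 − 2/3z)y_{n+1} = (1 + 1/3z)y_n
  Hence R(z) = (1 + 1/3z)/(1 − 2/3z).

Boundary: |R(x)|=1, x<0.
x=-0.51: |R|=0.6194
x=-2: |R|=0.1429
x=-10: |R|=0.3043
x=-100: |R|=0.4778
θ=2/3≥1/2 ⇒ |1+1/3x|<|1−2/3x| ∀x<0 ⇒ stable on all of ℝ⁻.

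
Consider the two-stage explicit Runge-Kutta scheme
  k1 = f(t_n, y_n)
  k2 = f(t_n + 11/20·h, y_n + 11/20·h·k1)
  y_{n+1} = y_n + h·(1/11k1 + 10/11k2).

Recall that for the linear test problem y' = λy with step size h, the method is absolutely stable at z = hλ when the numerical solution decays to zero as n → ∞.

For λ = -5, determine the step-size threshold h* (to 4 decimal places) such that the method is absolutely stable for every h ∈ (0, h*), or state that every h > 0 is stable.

(-2.0000,0); λ=-5 ⇒ h* = (2)/5 = 0.4000.

Test eqn y'=λy, z=hλ:
  k1=λy_n ⇒ h·k1=z·y_n;  k2=λ(1+11/20z)y_n ⇒ h·k2=z(1+11/20z)y_n
  y_{n+1}/y_n = 1 + 1/11z + 10/11z(1+11/20z) = 1 + z + 1/2z²
  ⇒ R(z) = 1 + z + 1/2z².

Need |R(x)|<1, x<0.
x=-0.51: |R|=0.6200
R=1: x+1/2x²=0 ⇒ x=−2=-2.0000; min R=1−1/(4·1/2)=0.5000>−1
Confirm numerically:
  x=-1.614: |R|=0.68850 <1
  x=-1.132: |R|=0.50871 <1
  x=-1.020: |R|=0.50020 <1
  x=-2.335: |R|=1.39111 >1
  x=-2.183: |R|=1.19974 >1
So |R|<1 on (-2.0000, 0).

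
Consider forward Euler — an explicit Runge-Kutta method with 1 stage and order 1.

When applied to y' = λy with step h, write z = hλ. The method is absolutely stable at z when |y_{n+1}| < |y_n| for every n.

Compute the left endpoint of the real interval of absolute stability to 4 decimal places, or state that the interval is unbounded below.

z* = -2.0000.

With y'=λy (z=hλ):
  order 1, 1-stage ⇒ R(z)=1+z
  (e.g. R(-0.55)=0.45000, |R|=0.45000)

Find x<0 with |R(x)|<1.
x=-0.55: |R|=0.4500
|R(-2.11)|=1.1100 |R(-1.51)|=0.5100 |R(-0.73)|=0.2700
Bisect:
  x_lo=-2.6735 |R|=1.6735  x_hi=-0.1460 |R|=0.8540
  mid=-1.40974 |R|=0.40974 →hi
  mid=-2.04161 |R|=1.04161 →lo
  mid=-1.72567 |R|=0.72567 →hi
  mid=-1.88364 |R|=0.88364 →hi
  mid=-1.96262 |R|=0.96262 →hi
  mid=-2.00211 |R|=1.00211 →lo
  mid=-1.98237 |R|=0.98237 →hi
  ...
  [-2.00011,-1.99995] ⇒ x*=-2.0000
Stable set (-2.0000, 0).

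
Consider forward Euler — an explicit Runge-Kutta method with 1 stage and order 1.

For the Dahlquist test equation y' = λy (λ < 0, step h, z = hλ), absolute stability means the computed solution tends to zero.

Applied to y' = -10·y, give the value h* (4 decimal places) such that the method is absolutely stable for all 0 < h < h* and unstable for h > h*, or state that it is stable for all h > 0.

Test eqn y'=λy, z=hλ:
  order 1, 1-stage ⇒ R(z)=1+z
  (e.g. R(-0.36)=0.64000, |R|=0.64000)

Need |R(x)|<1, x<0.
x=-0.36: |R|=0.6400
|R(-2.28)|=1.2800 |R(-1.63)|=0.6300 |R(-1.12)|=0.1200
Bisect:
  x_lo=-2.8802 |R|=1.8802  x_hi=-0.2108 |R|=0.7892
  mid=-1.54551 |R|=0.54551 →hi
  mid=-2.21287 |R|=1.21287 →lo
  mid=-1.87919 |R|=0.87919 →hi
  mid=-2.04603 |R|=1.04603 →lo
  mid=-1.96261 |R|=0.96261 →hi
  mid=-2.00432 |R|=1.00432 →lo
  mid=-1.98346 |R|=0.98346 →hi
  mid=-1.99389 |R|=0.99389 →hi
  ...
  [-2.00008,-1.99992] ⇒ x*=-2.0000
Interval (-2.0000, 0).

(-2.0000,0); λ=-10 ⇒ h* = 0.2000.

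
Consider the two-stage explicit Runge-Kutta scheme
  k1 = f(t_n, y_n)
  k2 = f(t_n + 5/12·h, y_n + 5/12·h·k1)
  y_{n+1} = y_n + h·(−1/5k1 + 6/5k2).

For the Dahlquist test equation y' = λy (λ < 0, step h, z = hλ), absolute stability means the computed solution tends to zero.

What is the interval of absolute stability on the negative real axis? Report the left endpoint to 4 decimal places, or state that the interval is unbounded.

z∈(-2.0000,0).

Test eqn y'=λy, z=hλ:
  k1=λy_n ⇒ h·k1=z·y_n;  k2=λ(1+5/12z)y_n ⇒ h·k2=z(1+5/12z)y_n
  y_{n+1}/y_n = 1 − 1/5z + 6/5z(1+5/12z) = 1 + z + 1/2z²
  so R(z) = 1 + z + 1/2z².

Boundary: |R(x)|=1, x<0.
x=-0.65: |R|=0.5613
R=1: x+1/2x²=0 ⇒ x=−2=-2.0000; min R=1−1/(4·1/2)=0.5000>−1
Confirm numerically:
  x=-1.657: |R|=0.71582 <1
  x=-1.449: |R|=0.60080 <1
  x=-1.259: |R|=0.53354 <1
  x=-2.414: |R|=1.49970 >1
  x=-2.074: |R|=1.07674 >1
So |R|<1 on (-2.0000, 0).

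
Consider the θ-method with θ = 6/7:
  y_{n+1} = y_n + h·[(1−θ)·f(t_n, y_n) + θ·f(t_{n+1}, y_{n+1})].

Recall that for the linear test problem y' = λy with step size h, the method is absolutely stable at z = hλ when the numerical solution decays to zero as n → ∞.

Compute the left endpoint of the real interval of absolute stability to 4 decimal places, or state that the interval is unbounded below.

On y'=λy, z=hλ:
  y_{n+1} = y_n + z·[1/7·y_n + 6/7·y_{n+1}] ⇒ (1 − 6/7z)y_{n+1} = (1 + 1/7z)y_n
  Hence R(z) = (1 + 1/7z)/(1 − 6/7z).

Need |R(x)|<1, x<0.
x=-0.32: |R|=0.7489
x=-2: |R|=0.2632
x=-10: |R|=0.0448
x=-100: |R|=0.1532
θ=6/7≥1/2 ⇒ |1+1/7x|<|1−6/7x| ∀x<0 ⇒ stable on all of ℝ⁻.

(−∞, 0) — no finite endpoint.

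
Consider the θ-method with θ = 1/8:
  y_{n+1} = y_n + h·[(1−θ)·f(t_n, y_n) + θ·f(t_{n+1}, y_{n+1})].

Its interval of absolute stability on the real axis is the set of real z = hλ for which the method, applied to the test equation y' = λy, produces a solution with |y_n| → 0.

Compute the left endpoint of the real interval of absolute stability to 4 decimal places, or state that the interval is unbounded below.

z* = -2.6667.

Test eqn y'=λy, z=hλ:
  y_{n+1} = y_n + z·[7/8·y_n + 1/8·y_{n+1}] ⇒ (1 − 1/8z)y_{n+1} = (1 + 7/8z)y_n
  R(z) = (1 + 7/8z)/(1 − 1/8z).

Need |R(x)|<1, x<0.
x=-1.28: |R|=0.1034
R=−1: 1+7/8x = −1+1/8x ⇒ -3/4x=2 ⇒ x=2/(-3/4)=-2.6667
Confirm numerically:
  x=-2.387: |R|=0.83845 <1
  x=-1.486: |R|=0.25322 <1
  x=-1.481: |R|=0.24966 <1
  x=-2.743: |R|=1.04263 >1
  x=-2.712: |R|=1.02539 >1
Interval (-2.6667, 0).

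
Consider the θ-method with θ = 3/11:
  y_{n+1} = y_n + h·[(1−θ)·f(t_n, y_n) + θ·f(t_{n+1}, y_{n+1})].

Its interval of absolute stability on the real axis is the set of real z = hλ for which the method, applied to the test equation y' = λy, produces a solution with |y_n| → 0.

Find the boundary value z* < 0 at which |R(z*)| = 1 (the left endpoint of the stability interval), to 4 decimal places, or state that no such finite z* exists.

Set f=λy, z=hλ:
  y_{n+1} = y_n + z·[8/11·y_n + 3/11·y_{n+1}] ⇒ (1 − 3/11z)y_{n+1} = (1 + 8/11z)y_n
  Hence R(z) = (1 + 8/11z)/(1 − 3/11z).

Boundary: |R(x)|=1, x<0.
x=-1.44: |R|=0.0339
R=−1: 1+8/11x = −1+3/11x ⇒ -5/11x=2 ⇒ x=2/(-5/11)=-4.4000
Confirm numerically:
  x=-4.337: |R|=0.98688 <1
  x=-4.174: |R|=0.95196 <1
  x=-3.958: |R|=0.90338 <1
  x=-2.319: |R|=0.42056 <1
  x=-4.700: |R|=1.05976 >1
  x=-4.563: |R|=1.03301 >1
  x=-4.544: |R|=1.02923 >1
So |R|<1 on (-4.4000, 0).

left endpoint -4.4000.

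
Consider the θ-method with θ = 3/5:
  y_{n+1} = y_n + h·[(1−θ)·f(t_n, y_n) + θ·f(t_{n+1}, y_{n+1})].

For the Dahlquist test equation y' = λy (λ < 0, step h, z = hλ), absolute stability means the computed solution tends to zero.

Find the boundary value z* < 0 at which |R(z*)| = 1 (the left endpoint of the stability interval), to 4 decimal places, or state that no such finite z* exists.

unbounded; (−∞, 0).

On y'=λy, z=hλ:
  y_{n+1} = y_n + z·[2/5·y_n + 3/5·y_{n+1}] ⇒ (1 − 3/5z)y_{n+1} = (1 + 2/5z)y_n
  so R(z) = (1 + 2/5z)/(1 − 3/5z).

Boundary: |R(x)|=1, x<0.
x=-1.78: |R|=0.1393
x=-2: |R|=0.0909
x=-10: |R|=0.4286
x=-100: |R|=0.6393
θ=3/5≥1/2 ⇒ |1+2/5x|<|1−3/5x| ∀x<0 ⇒ interval (−∞,0).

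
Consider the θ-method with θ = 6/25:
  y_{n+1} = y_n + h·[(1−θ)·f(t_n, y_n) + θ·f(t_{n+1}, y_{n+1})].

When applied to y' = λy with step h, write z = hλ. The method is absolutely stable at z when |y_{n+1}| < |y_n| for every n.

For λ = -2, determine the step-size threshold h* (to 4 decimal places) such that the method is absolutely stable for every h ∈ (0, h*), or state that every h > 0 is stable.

Set f=λy, z=hλ:
  y_{n+1} = y_n + z·[19/25·y_n + 6/25·y_{n+1}] ⇒ (1 − 6/25z)y_{n+1} = (1 + 19/25z)y_n
  so R(z) = (1 + 19/25z)/(1 − 6/25z).

Boundary: |R(x)|=1, x<0.
x=-0.63: |R|=0.4527
R=−1: 1+19/25x = −1+6/25x ⇒ -13/25x=2 ⇒ x=2/(-13/25)=-3.8462
Confirm numerically:
  x=-2.998: |R|=0.74351 <1
  x=-2.729: |R|=0.64898 <1
  x=-2.396: |R|=0.52123 <1
  x=-4.382: |R|=1.13581 >1
  x=-4.190: |R|=1.08915 >1
Interval (-3.8462, 0).

(-3.8462,0); λ=-2 ⇒ h* = (50/13)/2 = 1.9231.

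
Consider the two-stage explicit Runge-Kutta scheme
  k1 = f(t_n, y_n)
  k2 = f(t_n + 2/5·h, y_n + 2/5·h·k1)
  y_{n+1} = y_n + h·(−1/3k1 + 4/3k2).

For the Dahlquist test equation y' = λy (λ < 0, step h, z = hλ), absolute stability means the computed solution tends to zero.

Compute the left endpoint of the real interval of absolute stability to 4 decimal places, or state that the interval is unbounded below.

z* = -1.8750.

With y'=λy (z=hλ):
  k1=λy_n ⇒ h·k1=z·y_n;  k2=λ(1+2/5z)y_n ⇒ h·k2=z(1+2/5z)y_n
  y_{n+1}/y_n = 1 − 1/3z + 4/3z(1+2/5z) = 1 + z + 8/15z²
  Hence R(z) = 1 + z + 8/15z².

Find x<0 with |R(x)|<1.
x=-1.22: |R|=0.5738
R=1: x+8/15x²=0 ⇒ x=−15/8=-1.8750; min R=1−1/(4·8/15)=0.5312>−1
Confirm numerically:
  x=-1.623: |R|=0.78187 <1
  x=-1.611: |R|=0.77317 <1
  x=-0.833: |R|=0.53707 <1
  x=-0.783: |R|=0.54398 <1
  x=-2.350: |R|=1.59533 >1
  x=-2.024: |R|=1.16084 >1
Interval (-1.8750, 0).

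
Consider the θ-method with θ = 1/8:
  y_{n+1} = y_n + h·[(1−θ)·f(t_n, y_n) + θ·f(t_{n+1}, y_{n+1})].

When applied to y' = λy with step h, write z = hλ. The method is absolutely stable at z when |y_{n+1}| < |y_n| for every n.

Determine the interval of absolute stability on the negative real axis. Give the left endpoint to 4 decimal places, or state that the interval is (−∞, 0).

With y'=λy (z=hλ):
  y_{n+1} = y_n + z·[7/8·y_n + 1/8·y_{n+1}] ⇒ (1 − 1/8z)y_{n+1} = (1 + 7/8z)y_n
  Hence R(z) = (1 + 7/8z)/(1 − 1/8z).

Need |R(x)|<1, x<0.
x=-0.57: |R|=0.4679
R=−1: 1+7/8x = −1+1/8x ⇒ -3/4x=2 ⇒ x=2/(-3/4)=-2.6667
Confirm numerically:
  x=-2.131: |R|=0.68276 <1
  x=-1.970: |R|=0.58074 <1
  x=-1.628: |R|=0.35272 <1
  x=-1.450: |R|=0.22751 <1
  x=-2.979: |R|=1.17069 >1
  x=-2.735: |R|=1.03819 >1
So |R|<1 on (-2.6667, 0).

(-2.6667, 0).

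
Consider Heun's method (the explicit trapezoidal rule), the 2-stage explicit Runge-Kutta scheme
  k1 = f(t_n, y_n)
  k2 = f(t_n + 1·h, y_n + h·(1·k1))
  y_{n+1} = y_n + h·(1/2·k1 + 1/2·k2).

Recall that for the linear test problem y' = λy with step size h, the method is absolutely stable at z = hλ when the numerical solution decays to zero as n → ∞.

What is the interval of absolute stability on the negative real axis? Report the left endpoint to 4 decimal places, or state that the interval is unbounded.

(-2.0000, 0).

On y'=λy, z=hλ:
  order 2, 2-stage ⇒ R(z)=1+z+z^2/2
  (e.g. R(-0.39)=0.68605, |R|=0.68605)

Boundary: |R(x)|=1, x<0.
x=-0.39: |R|=0.6861
|R(-2.26)|=1.2938 |R(-1.86)|=0.8698 |R(-1.04)|=0.5008
Bisect:
  x_lo=-2.4370 |R|=1.5325  x_hi=-0.1300 |R|=0.8784
  mid=-1.28353 |R|=0.54020 →hi
  mid=-1.86029 |R|=0.87005 →hi
  mid=-2.14866 |R|=1.15971 →lo
  mid=-2.00447 |R|=1.00448 →lo
  mid=-1.93238 |R|=0.93467 →hi
  mid=-1.96843 |R|=0.96892 →hi
  mid=-1.98645 |R|=0.98654 →hi
  ...
  [-2.00011,-1.99997] ⇒ x*=-2.0000
Stable set (-2.0000, 0).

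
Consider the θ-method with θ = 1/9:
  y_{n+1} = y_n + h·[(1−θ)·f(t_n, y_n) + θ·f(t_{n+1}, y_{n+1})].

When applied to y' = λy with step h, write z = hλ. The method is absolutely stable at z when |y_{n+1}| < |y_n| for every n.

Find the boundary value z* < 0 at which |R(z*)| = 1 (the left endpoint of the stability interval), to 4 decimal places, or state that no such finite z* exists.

With y'=λy (z=hλ):
  y_{n+1} = y_n + z·[8/9·y_n + 1/9·y_{n+1}] ⇒ (1 − 1/9z)y_{n+1} = (1 + 8/9z)y_n
  so R(z) = (1 + 8/9z)/(1 − 1/9z).

Need |R(x)|<1, x<0.
x=-1.43: |R|=0.2339
R=−1: 1+8/9x = −1+1/9x ⇒ -7/9x=2 ⇒ x=2/(-7/9)=-2.5714
Confirm numerically:
  x=-2.502: |R|=0.95775 <1
  x=-1.797: |R|=0.49792 <1
  x=-1.606: |R|=0.36281 <1
  x=-3.026: |R|=1.26459 >1
  x=-2.972: |R|=1.23421 >1
  x=-2.836: |R|=1.15647 >1
Stable set (-2.5714, 0).

z* = -2.5714.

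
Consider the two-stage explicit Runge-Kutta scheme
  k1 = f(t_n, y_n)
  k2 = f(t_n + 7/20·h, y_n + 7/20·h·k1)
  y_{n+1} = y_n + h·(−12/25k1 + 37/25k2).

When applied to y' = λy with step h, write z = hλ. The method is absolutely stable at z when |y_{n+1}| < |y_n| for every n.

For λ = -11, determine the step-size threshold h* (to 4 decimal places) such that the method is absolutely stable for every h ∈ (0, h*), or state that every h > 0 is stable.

Set f=λy, z=hλ:
  k1=λy_n ⇒ h·k1=z·y_n;  k2=λ(1+7/20z)y_n ⇒ h·k2=z(1+7/20z)y_n
  y_{n+1}/y_n = 1 − 12/25z + 37/25z(1+7/20z) = 1 + z + 259/500z²
  Hence R(z) = 1 + z + 259/500z².

Solve |R(x)|<1 on ℝ⁻.
x=-1.6: |R|=0.7261
R=1: x+259/500x²=0 ⇒ x=−500/259=-1.9305; min R=1−1/(4·259/500)=0.5174>−1
Confirm numerically:
  x=-1.512: |R|=0.67222 <1
  x=-1.428: |R|=0.62830 <1
  x=-1.020: |R|=0.51893 <1
  x=-2.140: |R|=1.23223 >1
  x=-2.132: |R|=1.22253 >1
Interval (-1.9305, 0).

(-1.9305,0); λ=-11 ⇒ h* = (500/259)/11 = 0.1755.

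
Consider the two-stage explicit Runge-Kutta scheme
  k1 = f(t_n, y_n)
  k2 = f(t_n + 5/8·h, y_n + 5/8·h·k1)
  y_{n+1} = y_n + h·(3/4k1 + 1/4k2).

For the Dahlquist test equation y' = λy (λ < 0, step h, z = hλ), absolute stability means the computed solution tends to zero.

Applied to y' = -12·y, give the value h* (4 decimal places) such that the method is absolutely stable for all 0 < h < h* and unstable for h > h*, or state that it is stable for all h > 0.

(-6.4000,0); λ=-12 ⇒ h* = (32/5)/12 = 0.5333.

On y'=λy, z=hλ:
  k1=λy_n ⇒ h·k1=z·y_n;  k2=λ(1+5/8z)y_n ⇒ h·k2=z(1+5/8z)y_n
  y_{n+1}/y_n = 1 + 3/4z + 1/4z(1+5/8z) = 1 + z + 5/32z²
  Hence R(z) = 1 + z + 5/32z².

Find x<0 with |R(x)|<1.
x=-0.5: |R|=0.5391
R=1: x+5/32x²=0 ⇒ x=−32/5=-6.4000; min R=1−1/(4·5/32)=-0.6000>−1
Confirm numerically:
  x=-4.683: |R|=0.25636 <1
  x=-4.112: |R|=0.47004 <1
  x=-3.622: |R|=0.57217 <1
  x=-2.655: |R|=0.55359 <1
  x=-6.862: |R|=1.49535 >1
  x=-6.625: |R|=1.23291 >1
  x=-6.437: |R|=1.03721 >1
So |R|<1 on (-6.4000, 0).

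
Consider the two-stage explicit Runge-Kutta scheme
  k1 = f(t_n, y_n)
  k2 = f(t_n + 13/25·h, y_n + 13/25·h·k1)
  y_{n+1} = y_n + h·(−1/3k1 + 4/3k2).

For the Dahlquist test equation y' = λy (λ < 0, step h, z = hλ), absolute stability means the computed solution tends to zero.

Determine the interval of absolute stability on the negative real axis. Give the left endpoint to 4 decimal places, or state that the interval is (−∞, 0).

(-1.4423, 0).

Set f=λy, z=hλ:
  k1=λy_n ⇒ h·k1=z·y_n;  k2=λ(1+13/25z)y_n ⇒ h·k2=z(1+13/25z)y_n
  y_{n+1}/y_n = 1 − 1/3z + 4/3z(1+13/25z) = 1 + z + 52/75z²
  ⇒ R(z) = 1 + z + 52/75z².

Boundary: |R(x)|=1, x<0.
x=-1.54: |R|=1.1043
R=1: x+52/75x²=0 ⇒ x=−75/52=-1.4423; min R=1−1/(4·52/75)=0.6394>−1
Confirm numerically:
  x=-1.388: |R|=0.94774 <1
  x=-1.056: |R|=0.71716 <1
  x=-1.051: |R|=0.71486 <1
  x=-0.924: |R|=0.66795 <1
  x=-1.889: |R|=1.58504 >1
  x=-1.592: |R|=1.16523 >1
  x=-1.549: |R|=1.11458 >1
Interval (-1.4423, 0).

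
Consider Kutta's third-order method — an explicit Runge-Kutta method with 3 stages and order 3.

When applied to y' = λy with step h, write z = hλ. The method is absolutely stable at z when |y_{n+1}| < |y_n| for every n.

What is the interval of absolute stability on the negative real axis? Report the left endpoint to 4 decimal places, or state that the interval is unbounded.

Test eqn y'=λy, z=hλ:
  order 3, 3-stage ⇒ R(z)=1+z+z^2/2+z^3/6
  (e.g. R(-0.4)=0.66933, |R|=0.66933)

Boundary: |R(x)|=1, x<0.
x=-0.4: |R|=0.6693
|R(-2.62)|=1.1853 |R(-2.4)|=0.8240 |R(-1.35)|=0.1512
Bisect:
  x_lo=-3.2302 |R|=2.6304  x_hi=-0.3867 |R|=0.6784
  mid=-1.80845 |R|=0.15896 →hi
  mid=-2.51930 |R|=1.01081 →lo
  mid=-2.16388 |R|=0.51137 →hi
  mid=-2.34159 |R|=0.73991 →hi
  mid=-2.43045 |R|=0.86971 →hi
  mid=-2.47487 |R|=0.93881 →hi
  mid=-2.49709 |R|=0.97444 →hi
  mid=-2.50820 |R|=0.99253 →hi
  mid=-2.51375 |R|=1.00165 →lo
  ...
  [-2.51288,-2.51271] ⇒ x*=-2.5127
Interval (-2.5127, 0).

(-2.5127, 0).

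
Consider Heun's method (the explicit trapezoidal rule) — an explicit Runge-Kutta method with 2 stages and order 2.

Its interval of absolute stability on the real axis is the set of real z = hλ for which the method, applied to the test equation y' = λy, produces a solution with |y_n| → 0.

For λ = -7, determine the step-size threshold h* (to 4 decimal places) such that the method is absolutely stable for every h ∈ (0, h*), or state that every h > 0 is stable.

On y'=λy, z=hλ:
  order 2, 2-stage ⇒ R(z)=1+z+z^2/2
  (e.g. R(-0.81)=0.51805, |R|=0.51805)

Find x<0 with |R(x)|<1.
x=-0.81: |R|=0.5181
|R(-1.8)|=0.8200 |R(-0.9)|=0.5050 |R(-0.67)|=0.5544
Bisect:
  x_lo=-2.8760 |R|=2.2597  x_hi=-0.3415 |R|=0.7168
  mid=-1.60878 |R|=0.68530 →hi
  mid=-2.24239 |R|=1.27177 →lo
  mid=-1.92559 |R|=0.92835 →hi
  mid=-2.08399 |R|=1.08752 →lo
  mid=-2.00479 |R|=1.00480 →lo
  mid=-1.96519 |R|=0.96579 →hi
  mid=-1.98499 |R|=0.98510 →hi
  ...
  [-2.00015,-1.99999] ⇒ x*=-2.0000
So |R|<1 on (-2.0000, 0).

(-2.0000,0); λ=-7 ⇒ h* = 0.2857.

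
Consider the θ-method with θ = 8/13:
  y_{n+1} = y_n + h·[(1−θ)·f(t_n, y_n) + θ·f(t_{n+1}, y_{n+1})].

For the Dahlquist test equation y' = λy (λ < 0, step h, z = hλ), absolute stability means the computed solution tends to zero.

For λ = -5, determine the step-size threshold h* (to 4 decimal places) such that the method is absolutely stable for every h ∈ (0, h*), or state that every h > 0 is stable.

Test eqn y'=λy, z=hλ:
  y_{n+1} = y_n + z·[5/13·y_n + 8/13·y_{n+1}] ⇒ (1 − 8/13z)y_{n+1} = (1 + 5/13z)y_n
  ⇒ R(z) = (1 + 5/13z)/(1 − 8/13z).

Find x<0 with |R(x)|<1.
x=-0.56: |R|=0.5835
x=-2: |R|=0.1034
x=-10: |R|=0.3978
x=-100: |R|=0.5990
θ=8/13≥1/2 ⇒ |1+5/13x|<|1−8/13x| ∀x<0 ⇒ interval (−∞,0).

interval (−∞, 0). Any h>0 works for λ=-5.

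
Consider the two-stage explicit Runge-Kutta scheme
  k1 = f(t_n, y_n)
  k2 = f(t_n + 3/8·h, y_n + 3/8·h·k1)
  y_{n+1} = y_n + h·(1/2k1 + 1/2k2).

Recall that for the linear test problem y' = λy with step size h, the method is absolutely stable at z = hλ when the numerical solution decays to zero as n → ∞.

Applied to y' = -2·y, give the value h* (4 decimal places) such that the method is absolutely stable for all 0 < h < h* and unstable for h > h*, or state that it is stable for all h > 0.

(-5.3333,0); λ=-2 ⇒ h* = (16/3)/2 = 2.6667.

Test eqn y'=λy, z=hλ:
  k1=λy_n ⇒ h·k1=z·y_n;  k2=λ(1+3/8z)y_n ⇒ h·k2=z(1+3/8z)y_n
  y_{n+1}/y_n = 1 + 1/2z + 1/2z(1+3/8z) = 1 + z + 3/16z²
  ⇒ R(z) = 1 + z + 3/16z².

Find x<0 with |R(x)|<1.
x=-1.22: |R|=0.0591
R=1: x+3/16x²=0 ⇒ x=−16/3=-5.3333; min R=1−1/(4·3/16)=-0.3333>−1
Confirm numerically:
  x=-4.516: |R|=0.30792 <1
  x=-3.904: |R|=0.04627 <1
  x=-3.433: |R|=0.22322 <1
  x=-2.628: |R|=0.33305 <1
  x=-5.837: |R|=1.55123 >1
  x=-5.411: |R|=1.07880 >1
So |R|<1 on (-5.3333, 0).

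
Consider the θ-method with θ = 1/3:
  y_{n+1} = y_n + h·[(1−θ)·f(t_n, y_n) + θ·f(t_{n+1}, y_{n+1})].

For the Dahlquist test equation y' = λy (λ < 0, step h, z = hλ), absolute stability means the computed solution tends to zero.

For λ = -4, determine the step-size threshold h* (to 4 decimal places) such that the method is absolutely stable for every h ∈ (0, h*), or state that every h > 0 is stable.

(-6.0000,0); λ=-4 ⇒ h* = (6)/4 = 1.5000.

Set f=λy, z=hλ:
  y_{n+1} = y_n + z·[2/3·y_n + 1/3·y_{n+1}] ⇒ (1 − 1/3z)y_{n+1} = (1 + 2/3z)y_n
  Hence R(z) = (1 + 2/3z)/(1 − 1/3z).

Need |R(x)|<1, x<0.
x=-1.27: |R|=0.1077
R=−1: 1+2/3x = −1+1/3x ⇒ -1/3x=2 ⇒ x=2/(-1/3)=-6.0000
Confirm numerically:
  x=-3.698: |R|=0.65632 <1
  x=-3.504: |R|=0.61624 <1
  x=-3.502: |R|=0.61581 <1
  x=-2.491: |R|=0.36095 <1
  x=-6.322: |R|=1.03454 >1
  x=-6.238: |R|=1.02576 >1
  x=-6.042: |R|=1.00464 >1
So |R|<1 on (-6.0000, 0).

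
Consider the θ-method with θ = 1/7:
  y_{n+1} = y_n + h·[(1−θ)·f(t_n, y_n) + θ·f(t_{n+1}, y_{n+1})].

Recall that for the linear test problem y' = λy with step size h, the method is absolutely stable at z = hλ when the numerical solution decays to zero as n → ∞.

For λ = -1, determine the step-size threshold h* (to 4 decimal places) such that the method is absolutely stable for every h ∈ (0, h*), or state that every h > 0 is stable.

On y'=λy, z=hλ:
  y_{n+1} = y_n + z·[6/7·y_n + 1/7·y_{n+1}] ⇒ (1 − 1/7z)y_{n+1} = (1 + 6/7z)y_n
  so R(z) = (1 + 6/7z)/(1 − 1/7z).

Find x<0 with |R(x)|<1.
x=-1.01: |R|=0.1174
R=−1: 1+6/7x = −1+1/7x ⇒ -5/7x=2 ⇒ x=2/(-5/7)=-2.8000
Confirm numerically:
  x=-2.773: |R|=0.98619 <1
  x=-2.590: |R|=0.89051 <1
  x=-1.661: |R|=0.34245 <1
  x=-3.367: |R|=1.27346 >1
  x=-2.996: |R|=1.09804 >1
Interval (-2.8000, 0).

(-2.8000,0); λ=-1 ⇒ h* = (14/5)/1 = 2.8000.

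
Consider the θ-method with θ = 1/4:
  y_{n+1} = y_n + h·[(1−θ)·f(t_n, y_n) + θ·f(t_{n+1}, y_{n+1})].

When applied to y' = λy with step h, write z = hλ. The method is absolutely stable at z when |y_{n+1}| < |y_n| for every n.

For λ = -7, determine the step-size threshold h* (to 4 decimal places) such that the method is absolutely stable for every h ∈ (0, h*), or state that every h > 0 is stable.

(-4.0000,0); λ=-7 ⇒ h* = (4)/7 = 0.5714.

With y'=λy (z=hλ):
  y_{n+1} = y_n + z·[3/4·y_n + 1/4·y_{n+1}] ⇒ (1 − 1/4z)y_{n+1} = (1 + 3/4z)y_n
  R(z) = (1 + 3/4z)/(1 − 1/4z).

Find x<0 with |R(x)|<1.
x=-0.45: |R|=0.5955
R=−1: 1+3/4x = −1+1/4x ⇒ -1/2x=2 ⇒ x=2/(-1/2)=-4.0000
Confirm numerically:
  x=-2.674: |R|=0.60264 <1
  x=-2.401: |R|=0.50039 <1
  x=-2.258: |R|=0.44327 <1
  x=-4.365: |R|=1.08727 >1
  x=-4.101: |R|=1.02494 >1
Interval (-4.0000, 0).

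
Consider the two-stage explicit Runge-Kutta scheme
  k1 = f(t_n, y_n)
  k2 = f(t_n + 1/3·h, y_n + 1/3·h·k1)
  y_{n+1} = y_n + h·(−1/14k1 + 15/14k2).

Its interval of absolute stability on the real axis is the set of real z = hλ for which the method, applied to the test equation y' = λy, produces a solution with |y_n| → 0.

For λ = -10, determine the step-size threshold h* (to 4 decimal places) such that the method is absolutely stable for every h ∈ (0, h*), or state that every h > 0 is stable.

Test eqn y'=λy, z=hλ:
  k1=λy_n ⇒ h·k1=z·y_n;  k2=λ(1+1/3z)y_n ⇒ h·k2=z(1+1/3z)y_n
  y_{n+1}/y_n = 1 − 1/14z + 15/14z(1+1/3z) = 1 + z + 5/14z²
  Hence R(z) = 1 + z + 5/14z².

Need |R(x)|<1, x<0.
x=-1.14: |R|=0.3241
R=1: x+5/14x²=0 ⇒ x=−14/5=-2.8000; min R=1−1/(4·5/14)=0.3000>−1
Confirm numerically:
  x=-2.612: |R|=0.82462 <1
  x=-2.501: |R|=0.73293 <1
  x=-1.256: |R|=0.30741 <1
  x=-1.239: |R|=0.30926 <1
  x=-3.215: |R|=1.47651 >1
  x=-3.001: |R|=1.21543 >1
So |R|<1 on (-2.8000, 0).

(-2.8000,0); λ=-10 ⇒ h* = (14/5)/10 = 0.2800.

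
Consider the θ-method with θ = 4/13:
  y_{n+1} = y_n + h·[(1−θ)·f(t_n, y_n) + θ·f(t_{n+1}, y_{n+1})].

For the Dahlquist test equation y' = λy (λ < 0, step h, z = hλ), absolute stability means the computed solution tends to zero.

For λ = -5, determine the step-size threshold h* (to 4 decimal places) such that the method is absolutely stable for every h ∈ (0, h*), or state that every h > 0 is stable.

(-5.2000,0); λ=-5 ⇒ h* = (26/5)/5 = 1.0400.

Test eqn y'=λy, z=hλ:
  y_{n+1} = y_n + z·[9/13·y_n + 4/13·y_{n+1}] ⇒ (1 − 4/13z)y_{n+1} = (1 + 9/13z)y_n
  Hence R(z) = (1 + 9/13z)/(1 − 4/13z).

Need |R(x)|<1, x<0.
x=-1.47: |R|=0.0122
R=−1: 1+9/13x = −1+4/13x ⇒ -5/13x=2 ⇒ x=2/(-5/13)=-5.2000
Confirm numerically:
  x=-4.037: |R|=0.80050 <1
  x=-3.120: |R|=0.59184 <1
  x=-3.061: |R|=0.57633 <1
  x=-2.737: |R|=0.48576 <1
  x=-5.722: |R|=1.07273 >1
  x=-5.682: |R|=1.06745 >1
Stable set (-5.2000, 0).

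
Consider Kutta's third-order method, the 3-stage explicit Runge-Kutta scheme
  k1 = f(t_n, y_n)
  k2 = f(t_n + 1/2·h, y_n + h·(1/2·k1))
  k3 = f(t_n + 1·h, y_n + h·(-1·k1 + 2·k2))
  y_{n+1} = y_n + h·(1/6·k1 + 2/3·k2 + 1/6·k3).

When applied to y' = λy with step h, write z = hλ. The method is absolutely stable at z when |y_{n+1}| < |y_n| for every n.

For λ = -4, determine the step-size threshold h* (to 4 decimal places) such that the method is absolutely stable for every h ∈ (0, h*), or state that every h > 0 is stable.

With y'=λy (z=hλ):
  order 3, 3-stage ⇒ R(z)=1+z+z^2/2+z^3/6
  (e.g. R(-1.74)=-0.10420, |R|=0.10420)

Need |R(x)|<1, x<0.
x=-1.74: |R|=0.1042
|R(-2.61)|=1.1672 |R(-2.53)|=1.0286 |R(-2.52)|=1.0120
Bisect:
  x_lo=-3.1913 |R|=2.5159  x_hi=-0.3633 |R|=0.6947
  mid=-1.77726 |R|=0.13356 →hi
  mid=-2.48426 |R|=0.95378 →hi
  mid=-2.83776 |R|=1.62002 →lo
  mid=-2.66101 |R|=1.26095 →lo
  mid=-2.57264 |R|=1.10122 →lo
  mid=-2.52845 |R|=1.02601 →lo
  mid=-2.50636 |R|=0.98953 →hi
  mid=-2.51740 |R|=1.00768 →lo
  mid=-2.51188 |R|=0.99858 →hi
  ...
  [-2.51292,-2.51274] ⇒ x*=-2.5127
Stable set (-2.5127, 0).

(-2.5127,0); λ=-4 ⇒ h* = 0.6282.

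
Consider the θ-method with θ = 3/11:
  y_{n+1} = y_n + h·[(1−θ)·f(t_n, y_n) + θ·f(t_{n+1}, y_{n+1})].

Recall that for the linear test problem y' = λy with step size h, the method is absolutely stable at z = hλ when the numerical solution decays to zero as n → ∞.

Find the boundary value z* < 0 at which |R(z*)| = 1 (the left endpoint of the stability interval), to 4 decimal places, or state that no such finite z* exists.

left endpoint -4.4000.

Test eqn y'=λy, z=hλ:
  y_{n+1} = y_n + z·[8/11·y_n + 3/11·y_{n+1}] ⇒ (1 − 3/11z)y_{n+1} = (1 + 8/11z)y_n
  Hence R(z) = (1 + 8/11z)/(1 − 3/11z).

Find x<0 with |R(x)|<1.
x=-1.47: |R|=0.0493
R=−1: 1+8/11x = −1+3/11x ⇒ -5/11x=2 ⇒ x=2/(-5/11)=-4.4000
Confirm numerically:
  x=-3.114: |R|=0.68391 <1
  x=-2.863: |R|=0.60769 <1
  x=-2.229: |R|=0.38627 <1
  x=-4.983: |R|=1.11234 >1
  x=-4.927: |R|=1.10221 >1
  x=-4.752: |R|=1.06969 >1
Interval (-4.4000, 0).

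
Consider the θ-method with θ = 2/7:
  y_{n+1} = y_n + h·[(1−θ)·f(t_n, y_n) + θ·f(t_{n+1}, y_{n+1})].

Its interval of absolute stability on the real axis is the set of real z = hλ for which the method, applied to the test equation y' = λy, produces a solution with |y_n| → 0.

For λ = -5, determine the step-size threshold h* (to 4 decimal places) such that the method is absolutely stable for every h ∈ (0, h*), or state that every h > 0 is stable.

Set f=λy, z=hλ:
  y_{n+1} = y_n + z·[5/7·y_n + 2/7·y_{n+1}] ⇒ (1 − 2/7z)y_{n+1} = (1 + 5/7z)y_n
  Hence R(z) = (1 + 5/7z)/(1 − 2/7z).

Solve |R(x)|<1 on ℝ⁻.
x=-0.79: |R|=0.3555
R=−1: 1+5/7x = −1+2/7x ⇒ -3/7x=2 ⇒ x=2/(-3/7)=-4.6667
Confirm numerically:
  x=-3.803: |R|=0.82261 <1
  x=-3.311: |R|=0.70144 <1
  x=-1.990: |R|=0.26867 <1
  x=-5.069: |R|=1.07043 >1
  x=-4.984: |R|=1.05611 >1
  x=-4.937: |R|=1.04806 >1
So |R|<1 on (-4.6667, 0).

(-4.6667,0); λ=-5 ⇒ h* = (14/3)/5 = 0.9333.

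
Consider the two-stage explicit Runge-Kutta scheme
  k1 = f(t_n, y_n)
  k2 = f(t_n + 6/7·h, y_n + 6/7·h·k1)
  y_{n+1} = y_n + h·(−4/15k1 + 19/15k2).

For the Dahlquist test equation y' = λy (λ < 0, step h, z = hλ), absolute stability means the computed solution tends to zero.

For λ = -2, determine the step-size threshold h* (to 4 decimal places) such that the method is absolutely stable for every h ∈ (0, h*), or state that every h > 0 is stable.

(-0.9211,0); λ=-2 ⇒ h* = (35/38)/2 = 0.4605.

Set f=λy, z=hλ:
  k1=λy_n ⇒ h·k1=z·y_n;  k2=λ(1+6/7z)y_n ⇒ h·k2=z(1+6/7z)y_n
  y_{n+1}/y_n = 1 − 4/15z + 19/15z(1+6/7z) = 1 + z + 38/35z²
  ⇒ R(z) = 1 + z + 38/35z².

Boundary: |R(x)|=1, x<0.
x=-0.32: |R|=0.7912
R=1: x+38/35x²=0 ⇒ x=−35/38=-0.9211; min R=1−1/(4·38/35)=0.7697>−1
Confirm numerically:
  x=-0.771: |R|=0.87439 <1
  x=-0.749: |R|=0.86009 <1
  x=-0.679: |R|=0.82156 <1
  x=-1.389: |R|=1.70569 >1
  x=-1.284: |R|=1.50597 >1
  x=-1.243: |R|=1.43448 >1
So |R|<1 on (-0.9211, 0).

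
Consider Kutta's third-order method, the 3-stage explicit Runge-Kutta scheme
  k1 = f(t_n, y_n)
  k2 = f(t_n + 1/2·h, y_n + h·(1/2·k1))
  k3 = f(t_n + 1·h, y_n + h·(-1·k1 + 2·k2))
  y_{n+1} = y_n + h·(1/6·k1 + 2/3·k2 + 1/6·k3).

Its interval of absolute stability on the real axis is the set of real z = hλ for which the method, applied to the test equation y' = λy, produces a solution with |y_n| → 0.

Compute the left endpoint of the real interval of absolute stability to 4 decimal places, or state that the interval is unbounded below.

On y'=λy, z=hλ:
  order 3, 3-stage ⇒ R(z)=1+z+z^2/2+z^3/6
  (e.g. R(-0.62)=0.53248, |R|=0.53248)

Find x<0 with |R(x)|<1.
x=-0.62: |R|=0.5325
|R(-2.7)|=1.3355 |R(-1.07)|=0.2983 |R(-0.59)|=0.5498
Bisect:
  x_lo=-2.9011 |R|=1.7624  x_hi=-0.3118 |R|=0.7317
  mid=-1.60648 |R|=0.00708 →hi
  mid=-2.25380 |R|=0.62207 →hi
  mid=-2.57747 |R|=1.10963 →lo
  mid=-2.41563 |R|=0.84731 →hi
  mid=-2.49655 |R|=0.97357 →hi
  mid=-2.53701 |R|=1.04034 →lo
  mid=-2.51678 |R|=1.00664 →lo
  mid=-2.50666 |R|=0.99003 →hi
  ...
  [-2.51283,-2.51267] ⇒ x*=-2.5127
Stable set (-2.5127, 0).

z* = -2.5127.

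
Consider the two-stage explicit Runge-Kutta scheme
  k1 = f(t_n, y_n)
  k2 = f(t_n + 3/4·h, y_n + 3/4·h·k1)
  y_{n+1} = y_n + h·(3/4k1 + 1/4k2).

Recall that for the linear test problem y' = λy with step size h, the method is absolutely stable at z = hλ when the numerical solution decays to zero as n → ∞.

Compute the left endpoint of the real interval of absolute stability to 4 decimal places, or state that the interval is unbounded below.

z* = -5.3333.

On y'=λy, z=hλ:
  k1=λy_n ⇒ h·k1=z·y_n;  k2=λ(1+3/4z)y_n ⇒ h·k2=z(1+3/4z)y_n
  y_{n+1}/y_n = 1 + 3/4z + 1/4z(1+3/4z) = 1 + z + 3/16z²
  so R(z) = 1 + z + 3/16z².

Find x<0 with |R(x)|<1.
x=-0.97: |R|=0.2064
R=1: x+3/16x²=0 ⇒ x=−16/3=-5.3333; min R=1−1/(4·3/16)=-0.3333>−1
Confirm numerically:
  x=-4.964: |R|=0.65624 <1
  x=-3.844: |R|=0.07344 <1
  x=-3.057: |R|=0.30477 <1
  x=-5.656: |R|=1.34219 >1
  x=-5.541: |R|=1.21575 >1
Stable set (-5.3333, 0).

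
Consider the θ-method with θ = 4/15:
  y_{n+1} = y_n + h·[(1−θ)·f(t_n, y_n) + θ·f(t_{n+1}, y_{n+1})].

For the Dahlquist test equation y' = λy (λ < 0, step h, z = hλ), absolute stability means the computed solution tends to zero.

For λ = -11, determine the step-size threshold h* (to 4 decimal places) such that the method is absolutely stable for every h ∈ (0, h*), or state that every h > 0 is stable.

Test eqn y'=λy, z=hλ:
  y_{n+1} = y_n + z·[11/15·y_n + 4/15·y_{n+1}] ⇒ (1 − 4/15z)y_{n+1} = (1 + 11/15z)y_n
  R(z) = (1 + 11/15z)/(1 − 4/15z).

Find x<0 with |R(x)|<1.
x=-1.63: |R|=0.1362
R=−1: 1+11/15x = −1+4/15x ⇒ -7/15x=2 ⇒ x=2/(-7/15)=-4.2857
Confirm numerically:
  x=-3.169: |R|=0.71755 <1
  x=-2.979: |R|=0.66016 <1
  x=-2.551: |R|=0.51821 <1
  x=-4.744: |R|=1.09442 >1
  x=-4.707: |R|=1.08718 >1
  x=-4.308: |R|=1.00484 >1
Stable set (-4.2857, 0).

(-4.2857,0); λ=-11 ⇒ h* = (30/7)/11 = 0.3896.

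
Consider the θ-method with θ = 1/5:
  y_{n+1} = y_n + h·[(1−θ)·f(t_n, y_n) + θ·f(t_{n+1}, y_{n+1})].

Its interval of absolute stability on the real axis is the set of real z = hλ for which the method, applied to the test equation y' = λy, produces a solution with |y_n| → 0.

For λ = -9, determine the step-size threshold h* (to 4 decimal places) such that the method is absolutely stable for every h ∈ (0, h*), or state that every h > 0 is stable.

Set f=λy, z=hλ:
  y_{n+1} = y_n + z·[4/5·y_n + 1/5·y_{n+1}] ⇒ (1 − 1/5z)y_{n+1} = (1 + 4/5z)y_n
  ⇒ R(z) = (1 + 4/5z)/(1 − 1/5z).

Need |R(x)|<1, x<0.
x=-0.91: |R|=0.2301
R=−1: 1+4/5x = −1+1/5x ⇒ -3/5x=2 ⇒ x=2/(-3/5)=-3.3333
Confirm numerically:
  x=-3.044: |R|=0.89209 <1
  x=-2.918: |R|=0.84264 <1
  x=-2.632: |R|=0.72432 <1
  x=-1.980: |R|=0.41834 <1
  x=-3.811: |R|=1.16264 >1
  x=-3.465: |R|=1.04666 >1
Interval (-3.3333, 0).

(-3.3333,0); λ=-9 ⇒ h* = (10/3)/9 = 0.3704.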